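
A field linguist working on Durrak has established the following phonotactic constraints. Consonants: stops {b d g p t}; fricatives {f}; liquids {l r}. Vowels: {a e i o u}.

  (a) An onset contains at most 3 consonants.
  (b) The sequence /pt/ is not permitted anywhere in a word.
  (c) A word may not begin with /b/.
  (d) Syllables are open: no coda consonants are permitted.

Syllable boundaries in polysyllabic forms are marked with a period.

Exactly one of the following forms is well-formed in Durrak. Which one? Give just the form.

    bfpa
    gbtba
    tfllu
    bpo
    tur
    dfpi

bfpa — violates constraint (c): word begins with /b/ → ill-formed
gbtba — violates constraint (a): syllable 1 onset /gbtb/ has 4 consonants (> 3) → ill-formed
tfllu — violates constraint (a): syllable 1 onset /tfll/ has 4 consonants (> 3) → ill-formed
bpo — violates constraint (c): word begins with /b/ → ill-formed
tur — violates constraint (d): syllable 1 coda /r/ has 1 consonant (> 0) → ill-formed
dfpi — σ1 onset /dfp/ (3C), coda /∅/ ok → well-formed

dfpi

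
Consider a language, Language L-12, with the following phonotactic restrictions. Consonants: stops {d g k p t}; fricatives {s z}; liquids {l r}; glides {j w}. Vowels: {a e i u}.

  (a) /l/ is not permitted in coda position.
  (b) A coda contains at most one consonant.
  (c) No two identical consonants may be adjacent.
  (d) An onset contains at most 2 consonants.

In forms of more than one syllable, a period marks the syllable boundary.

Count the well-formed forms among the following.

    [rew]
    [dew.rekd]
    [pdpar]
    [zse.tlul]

[rew] — σ1 onset /r/, coda /w/ ok → well-formed
[dew.rekd] — violates constraint (b): syllable 2 coda /kd/ has 2 consonants (> 1) → ill-formed
[pdpar] — violates constraint (d): syllable 1 onset /pdp/ has 3 consonants (> 2) → ill-formed
[zse.tlul] — violates constraint (a): syllable 2 coda contains /l/ → ill-formed
Well-formed: [rew] → 1.

1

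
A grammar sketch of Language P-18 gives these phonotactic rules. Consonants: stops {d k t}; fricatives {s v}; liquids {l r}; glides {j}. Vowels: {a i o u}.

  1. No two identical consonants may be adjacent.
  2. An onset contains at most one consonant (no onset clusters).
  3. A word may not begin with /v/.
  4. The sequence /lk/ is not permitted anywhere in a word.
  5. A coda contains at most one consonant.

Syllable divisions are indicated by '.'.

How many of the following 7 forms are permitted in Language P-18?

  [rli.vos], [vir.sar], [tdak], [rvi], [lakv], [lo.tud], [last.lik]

[rli.vos] — violates constraint 2: syllable 1 onset /rl/ has 2 consonants (> 1) → not permitted
[vir.sar] — violates constraint 3: word begins with /v/ → not permitted
[tdak] — violates constraint 2: syllable 1 onset /td/ has 2 consonants (> 1) → not permitted
[rvi] — violates constraint 2: syllable 1 onset /rv/ has 2 consonants (> 1) → not permitted
[lakv] — violates constraint 5: syllable 1 coda /kv/ has 2 consonants (> 1) → not permitted
[lo.tud] — σ1 onset /l/, coda /∅/ ok; σ2 onset /t/, coda /d/ ok → permitted
[last.lik] — violates constraint 5: syllable 1 coda /st/ has 2 consonants (> 1) → not permitted
Permitted: [lo.tud] → 1.

1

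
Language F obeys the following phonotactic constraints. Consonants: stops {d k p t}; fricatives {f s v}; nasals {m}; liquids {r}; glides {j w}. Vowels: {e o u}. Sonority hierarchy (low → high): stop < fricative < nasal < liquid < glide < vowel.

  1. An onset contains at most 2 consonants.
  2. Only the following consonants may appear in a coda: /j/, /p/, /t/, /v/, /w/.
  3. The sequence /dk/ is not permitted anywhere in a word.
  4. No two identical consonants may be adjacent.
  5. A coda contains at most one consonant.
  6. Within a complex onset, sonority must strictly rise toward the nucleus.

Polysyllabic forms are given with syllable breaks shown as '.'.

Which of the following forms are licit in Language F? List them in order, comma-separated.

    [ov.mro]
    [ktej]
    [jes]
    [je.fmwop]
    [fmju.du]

[ov.mro] — σ1 onset /∅/, coda /v/ ok; σ2 onset /mr/ (3→4 rises), coda /∅/ ok → licit
[ktej] — violates constraint 6: syllable 1 onset /kt/: /k/ (stop, 1) → /t/ (stop, 1) does not rise → illicit
[jes] — violates constraint 2: syllable 1 coda contains /s/, which is not a licensed coda consonant → illicit
[je.fmwop] — violates constraint 1: syllable 2 onset /fmw/ has 3 consonants (> 2) → illicit
[fmju.du] — violates constraint 1: syllable 1 onset /fmj/ has 3 consonants (> 2) → illicit

[ov.mro]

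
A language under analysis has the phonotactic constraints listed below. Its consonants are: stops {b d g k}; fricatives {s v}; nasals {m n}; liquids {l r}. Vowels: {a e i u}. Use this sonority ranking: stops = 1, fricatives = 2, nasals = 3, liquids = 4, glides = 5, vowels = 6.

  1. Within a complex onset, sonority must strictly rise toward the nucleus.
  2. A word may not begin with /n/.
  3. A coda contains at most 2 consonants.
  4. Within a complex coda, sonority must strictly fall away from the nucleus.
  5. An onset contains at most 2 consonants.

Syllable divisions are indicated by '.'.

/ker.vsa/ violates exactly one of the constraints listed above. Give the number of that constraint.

1

/ker.vsa/: syllable 2 onset /vs/: /v/ (fricative, 2) → /s/ (fricative, 2) does not rise.
This is a violation of constraint 1: "Within a complex onset, sonority must strictly rise toward the nucleus."
The remaining constraints (2, 3, 4, 5) are satisfied.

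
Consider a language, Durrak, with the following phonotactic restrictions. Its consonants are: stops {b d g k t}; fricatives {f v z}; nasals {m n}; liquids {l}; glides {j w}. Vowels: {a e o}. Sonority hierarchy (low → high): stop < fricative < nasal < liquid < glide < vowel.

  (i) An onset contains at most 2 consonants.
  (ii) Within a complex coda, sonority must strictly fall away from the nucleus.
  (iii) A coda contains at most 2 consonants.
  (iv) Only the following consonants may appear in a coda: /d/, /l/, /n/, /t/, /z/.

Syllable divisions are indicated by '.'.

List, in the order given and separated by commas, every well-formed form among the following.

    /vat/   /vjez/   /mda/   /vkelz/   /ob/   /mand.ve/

/vat/, /vjez/, /mda/, /vkelz/, /mand.ve/

/vat/ — σ1 onset /v/, coda /t/ ok → well-formed
/vjez/ — σ1 onset /vj/ (2C), coda /z/ ok → well-formed
/mda/ — σ1 onset /md/ (2C), coda /∅/ ok → well-formed
/vkelz/ — σ1 onset /vk/ (2C), coda /lz/ (4→2 falls) ok → well-formed
/ob/ — violates constraint (iv): syllable 1 coda contains /b/, which is not a licensed coda consonant → ill-formed
/mand.ve/ — σ1 onset /m/, coda /nd/ (3→1 falls) ok; σ2 onset /v/, coda /∅/ ok → well-formed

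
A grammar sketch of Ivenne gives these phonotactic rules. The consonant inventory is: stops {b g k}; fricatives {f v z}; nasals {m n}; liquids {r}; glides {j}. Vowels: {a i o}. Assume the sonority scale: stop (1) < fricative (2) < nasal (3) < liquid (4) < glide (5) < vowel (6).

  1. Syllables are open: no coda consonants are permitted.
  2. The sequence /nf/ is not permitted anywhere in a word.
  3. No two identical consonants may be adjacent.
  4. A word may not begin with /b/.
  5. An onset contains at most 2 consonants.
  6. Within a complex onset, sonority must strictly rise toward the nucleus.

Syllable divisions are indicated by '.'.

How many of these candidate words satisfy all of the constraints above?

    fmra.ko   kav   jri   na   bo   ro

2

fmra.ko — violates constraint 5: syllable 1 onset /fmr/ has 3 consonants (> 2) → illicit
kav — violates constraint 1: syllable 1 coda /v/ has 1 consonant (> 0) → illicit
jri — violates constraint 6: syllable 1 onset /jr/: /j/ (glide, 5) → /r/ (liquid, 4) does not rise → illicit
na — σ1 onset /n/, coda /∅/ ok → licit
bo — violates constraint 4: word begins with /b/ → illicit
ro — σ1 onset /r/, coda /∅/ ok → licit
Licit: na, ro → 2.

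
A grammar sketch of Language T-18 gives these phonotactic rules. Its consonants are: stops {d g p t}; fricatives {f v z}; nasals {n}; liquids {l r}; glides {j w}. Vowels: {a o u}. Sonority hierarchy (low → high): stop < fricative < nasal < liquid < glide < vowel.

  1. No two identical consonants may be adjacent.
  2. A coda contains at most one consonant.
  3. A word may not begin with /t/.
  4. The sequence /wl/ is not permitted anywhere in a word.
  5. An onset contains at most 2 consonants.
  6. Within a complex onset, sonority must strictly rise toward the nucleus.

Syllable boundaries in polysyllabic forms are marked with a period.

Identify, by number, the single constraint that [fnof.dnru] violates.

[fnof.dnru]: syllable 2 onset /dnr/ has 3 consonants (> 2).
This is a violation of constraint 5: "An onset contains at most 2 consonants."
The remaining constraints (1, 2, 3, 4, 6) are satisfied.

5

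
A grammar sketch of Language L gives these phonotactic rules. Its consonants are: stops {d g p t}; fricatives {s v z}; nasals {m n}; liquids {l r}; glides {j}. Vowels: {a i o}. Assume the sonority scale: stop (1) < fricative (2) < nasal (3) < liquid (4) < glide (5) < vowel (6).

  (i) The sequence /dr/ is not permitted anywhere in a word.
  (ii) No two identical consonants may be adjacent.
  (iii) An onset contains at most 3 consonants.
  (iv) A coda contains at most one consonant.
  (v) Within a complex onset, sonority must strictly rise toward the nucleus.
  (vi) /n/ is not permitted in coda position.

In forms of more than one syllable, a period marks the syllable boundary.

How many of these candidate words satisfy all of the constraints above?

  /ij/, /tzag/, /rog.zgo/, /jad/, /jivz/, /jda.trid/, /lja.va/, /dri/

/ij/ — σ1 onset /∅/, coda /j/ ok → permitted
/tzag/ — σ1 onset /tz/ (1→2 rises), coda /g/ ok → permitted
/rog.zgo/ — violates constraint (v): syllable 2 onset /zg/: /z/ (fricative, 2) → /g/ (stop, 1) does not rise → not permitted
/jad/ — σ1 onset /j/, coda /d/ ok → permitted
/jivz/ — violates constraint (iv): syllable 1 coda /vz/ has 2 consonants (> 1) → not permitted
/jda.trid/ — violates constraint (v): syllable 1 onset /jd/: /j/ (glide, 5) → /d/ (stop, 1) does not rise → not permitted
/lja.va/ — σ1 onset /lj/ (4→5 rises), coda /∅/ ok; σ2 onset /v/, coda /∅/ ok → permitted
/dri/ — violates constraint (i): contains banned sequence /dr/ → not permitted
Permitted: /ij/, /tzag/, /jad/, /lja.va/ → 4.

4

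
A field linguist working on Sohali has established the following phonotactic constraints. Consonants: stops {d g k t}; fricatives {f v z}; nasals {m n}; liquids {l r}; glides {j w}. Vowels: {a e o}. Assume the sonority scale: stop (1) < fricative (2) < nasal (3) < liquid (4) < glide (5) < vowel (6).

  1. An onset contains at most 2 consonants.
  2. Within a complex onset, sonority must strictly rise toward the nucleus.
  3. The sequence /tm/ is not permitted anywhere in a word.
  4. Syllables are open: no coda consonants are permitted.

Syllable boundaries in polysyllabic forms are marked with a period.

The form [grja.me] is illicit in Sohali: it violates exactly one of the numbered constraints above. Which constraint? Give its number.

1

[grja.me]: syllable 1 onset /grj/ has 3 consonants (> 2).
This is a violation of constraint 1: "An onset contains at most 2 consonants."
The remaining constraints (2, 3, 4) are satisfied.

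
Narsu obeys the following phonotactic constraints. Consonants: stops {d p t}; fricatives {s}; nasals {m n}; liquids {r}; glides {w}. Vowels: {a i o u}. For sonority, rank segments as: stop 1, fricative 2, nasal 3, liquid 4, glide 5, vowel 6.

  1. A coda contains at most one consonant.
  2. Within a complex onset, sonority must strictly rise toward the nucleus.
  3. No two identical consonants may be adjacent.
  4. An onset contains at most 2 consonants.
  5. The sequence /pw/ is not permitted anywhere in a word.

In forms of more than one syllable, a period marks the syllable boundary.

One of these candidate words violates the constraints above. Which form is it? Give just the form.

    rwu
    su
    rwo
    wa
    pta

rwu — σ1 onset /rw/ (4→5 rises), coda /∅/ ok → phonotactically legal
su — σ1 onset /s/, coda /∅/ ok → phonotactically legal
rwo — σ1 onset /rw/ (4→5 rises), coda /∅/ ok → phonotactically legal
wa — σ1 onset /w/, coda /∅/ ok → phonotactically legal
pta — violates constraint 2: syllable 1 onset /pt/: /p/ (stop, 1) → /t/ (stop, 1) does not rise → phonotactically illegal

pta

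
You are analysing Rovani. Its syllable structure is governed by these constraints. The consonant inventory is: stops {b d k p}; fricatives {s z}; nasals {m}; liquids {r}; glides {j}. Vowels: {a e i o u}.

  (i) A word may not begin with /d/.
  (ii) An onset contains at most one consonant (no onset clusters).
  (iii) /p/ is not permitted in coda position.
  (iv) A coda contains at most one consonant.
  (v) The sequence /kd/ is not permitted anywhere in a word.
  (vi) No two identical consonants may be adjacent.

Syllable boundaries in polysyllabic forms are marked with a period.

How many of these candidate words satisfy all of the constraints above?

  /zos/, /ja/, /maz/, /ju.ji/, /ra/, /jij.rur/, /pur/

/zos/ — σ1 onset /z/, coda /s/ ok → well-formed
/ja/ — σ1 onset /j/, coda /∅/ ok → well-formed
/maz/ — σ1 onset /m/, coda /z/ ok → well-formed
/ju.ji/ — σ1 onset /j/, coda /∅/ ok; σ2 onset /j/, coda /∅/ ok → well-formed
/ra/ — σ1 onset /r/, coda /∅/ ok → well-formed
/jij.rur/ — σ1 onset /j/, coda /j/ ok; σ2 onset /r/, coda /r/ ok → well-formed
/pur/ — σ1 onset /p/, coda /r/ ok → well-formed
Well-formed: /zos/, /ja/, /maz/, /ju.ji/, /ra/, /jij.rur/, /pur/ → 7.

7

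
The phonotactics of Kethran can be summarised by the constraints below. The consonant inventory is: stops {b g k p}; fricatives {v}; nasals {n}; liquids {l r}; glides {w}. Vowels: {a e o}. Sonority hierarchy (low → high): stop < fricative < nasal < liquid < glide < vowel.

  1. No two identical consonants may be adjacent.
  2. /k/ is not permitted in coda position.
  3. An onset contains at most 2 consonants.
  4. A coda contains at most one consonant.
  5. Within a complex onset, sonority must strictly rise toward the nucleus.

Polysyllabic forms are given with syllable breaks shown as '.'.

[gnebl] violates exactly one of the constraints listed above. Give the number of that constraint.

4

[gnebl]: syllable 1 coda /bl/ has 2 consonants (> 1).
This is a violation of constraint 4: "A coda contains at most one consonant."
The remaining constraints (1, 2, 3, 5) are satisfied.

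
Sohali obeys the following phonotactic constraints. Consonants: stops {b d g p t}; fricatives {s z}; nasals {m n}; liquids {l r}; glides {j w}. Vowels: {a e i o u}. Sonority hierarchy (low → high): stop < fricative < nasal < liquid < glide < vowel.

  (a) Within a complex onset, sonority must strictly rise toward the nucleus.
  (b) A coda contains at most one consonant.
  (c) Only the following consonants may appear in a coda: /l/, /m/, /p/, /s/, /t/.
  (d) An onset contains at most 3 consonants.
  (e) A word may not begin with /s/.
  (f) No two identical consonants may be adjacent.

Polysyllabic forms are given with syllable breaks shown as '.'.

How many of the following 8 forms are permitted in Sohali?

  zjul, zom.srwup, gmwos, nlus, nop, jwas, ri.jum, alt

zjul — σ1 onset /zj/ (2→5 rises), coda /l/ ok → permitted
zom.srwup — σ1 onset /z/, coda /m/ ok; σ2 onset /srw/ (2→4→5 rises), coda /p/ ok → permitted
gmwos — σ1 onset /gmw/ (1→3→5 rises), coda /s/ ok → permitted
nlus — σ1 onset /nl/ (3→4 rises), coda /s/ ok → permitted
nop — σ1 onset /n/, coda /p/ ok → permitted
jwas — violates constraint (a): syllable 1 onset /jw/: /j/ (glide, 5) → /w/ (glide, 5) does not rise → not permitted
ri.jum — σ1 onset /r/, coda /∅/ ok; σ2 onset /j/, coda /m/ ok → permitted
alt — violates constraint (b): syllable 1 coda /lt/ has 2 consonants (> 1) → not permitted
Permitted: zjul, zom.srwup, gmwos, nlus, nop, ri.jum → 6.

6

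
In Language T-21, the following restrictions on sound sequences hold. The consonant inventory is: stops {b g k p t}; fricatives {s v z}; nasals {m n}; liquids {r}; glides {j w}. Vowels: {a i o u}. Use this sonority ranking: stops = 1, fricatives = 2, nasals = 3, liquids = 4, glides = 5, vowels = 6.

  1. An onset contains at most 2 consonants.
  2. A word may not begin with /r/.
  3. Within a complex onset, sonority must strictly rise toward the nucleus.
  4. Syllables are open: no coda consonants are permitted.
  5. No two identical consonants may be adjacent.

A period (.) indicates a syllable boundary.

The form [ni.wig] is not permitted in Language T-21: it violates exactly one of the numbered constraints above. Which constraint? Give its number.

[ni.wig]: syllable 2 coda /g/ has 1 consonant (> 0).
This is a violation of constraint 4: "Syllables are open: no coda consonants are permitted."
The remaining constraints (1, 2, 3, 5) are satisfied.

4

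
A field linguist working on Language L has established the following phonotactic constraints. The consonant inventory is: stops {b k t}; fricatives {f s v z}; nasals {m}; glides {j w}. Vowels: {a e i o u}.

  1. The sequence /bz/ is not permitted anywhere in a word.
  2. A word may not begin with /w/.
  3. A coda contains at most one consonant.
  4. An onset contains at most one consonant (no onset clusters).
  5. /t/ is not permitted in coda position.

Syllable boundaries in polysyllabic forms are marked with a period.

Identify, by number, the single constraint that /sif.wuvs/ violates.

/sif.wuvs/: syllable 2 coda /vs/ has 2 consonants (> 1).
This is a violation of constraint 3: "A coda contains at most one consonant."
The remaining constraints (1, 2, 4, 5) are satisfied.

3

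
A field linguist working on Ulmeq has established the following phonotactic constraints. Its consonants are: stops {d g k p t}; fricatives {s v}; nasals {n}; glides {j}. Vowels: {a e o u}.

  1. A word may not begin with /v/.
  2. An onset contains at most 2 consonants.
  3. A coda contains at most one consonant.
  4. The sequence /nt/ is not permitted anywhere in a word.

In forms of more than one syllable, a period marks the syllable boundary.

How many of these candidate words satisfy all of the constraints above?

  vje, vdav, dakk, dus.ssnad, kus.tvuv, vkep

1

vje — violates constraint 1: word begins with /v/ → phonotactically illegal
vdav — violates constraint 1: word begins with /v/ → phonotactically illegal
dakk — violates constraint 3: syllable 1 coda /kk/ has 2 consonants (> 1) → phonotactically illegal
dus.ssnad — violates constraint 2: syllable 2 onset /ssn/ has 3 consonants (> 2) → phonotactically illegal
kus.tvuv — σ1 onset /k/, coda /s/ ok; σ2 onset /tv/ (2C), coda /v/ ok → phonotactically legal
vkep — violates constraint 1: word begins with /v/ → phonotactically illegal
Phonotactically legal: kus.tvuv → 1.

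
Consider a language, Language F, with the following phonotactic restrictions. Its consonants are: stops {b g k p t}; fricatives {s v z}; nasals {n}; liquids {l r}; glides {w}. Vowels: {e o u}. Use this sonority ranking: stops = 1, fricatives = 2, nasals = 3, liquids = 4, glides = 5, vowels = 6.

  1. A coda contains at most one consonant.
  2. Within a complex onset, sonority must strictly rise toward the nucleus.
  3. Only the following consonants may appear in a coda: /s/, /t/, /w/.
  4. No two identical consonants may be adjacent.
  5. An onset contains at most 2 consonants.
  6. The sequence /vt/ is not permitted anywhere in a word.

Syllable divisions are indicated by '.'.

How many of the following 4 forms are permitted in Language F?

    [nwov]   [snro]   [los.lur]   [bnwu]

[nwov] — violates constraint 3: syllable 1 coda contains /v/, which is not a licensed coda consonant → not permitted
[snro] — violates constraint 5: syllable 1 onset /snr/ has 3 consonants (> 2) → not permitted
[los.lur] — violates constraint 3: syllable 2 coda contains /r/, which is not a licensed coda consonant → not permitted
[bnwu] — violates constraint 5: syllable 1 onset /bnw/ has 3 consonants (> 2) → not permitted
No form is permitted → 0.

0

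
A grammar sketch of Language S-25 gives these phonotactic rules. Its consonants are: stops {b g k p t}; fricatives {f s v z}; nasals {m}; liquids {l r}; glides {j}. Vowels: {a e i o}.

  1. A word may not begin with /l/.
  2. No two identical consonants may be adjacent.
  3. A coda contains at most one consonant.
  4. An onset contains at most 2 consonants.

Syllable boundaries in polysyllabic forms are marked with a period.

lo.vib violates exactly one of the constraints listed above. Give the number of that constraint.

1

lo.vib: word begins with /l/.
This is a violation of constraint 1: "A word may not begin with /l/."
The remaining constraints (2, 3, 4) are satisfied.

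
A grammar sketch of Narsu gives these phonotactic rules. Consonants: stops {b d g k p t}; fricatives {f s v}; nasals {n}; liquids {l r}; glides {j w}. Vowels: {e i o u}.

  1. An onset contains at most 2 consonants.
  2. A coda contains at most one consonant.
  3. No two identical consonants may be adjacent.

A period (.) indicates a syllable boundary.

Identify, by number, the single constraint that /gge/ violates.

3

/gge/: adjacent identical consonants /gg/.
This is a violation of constraint 3: "No two identical consonants may be adjacent."
The remaining constraints (1, 2) are satisfied.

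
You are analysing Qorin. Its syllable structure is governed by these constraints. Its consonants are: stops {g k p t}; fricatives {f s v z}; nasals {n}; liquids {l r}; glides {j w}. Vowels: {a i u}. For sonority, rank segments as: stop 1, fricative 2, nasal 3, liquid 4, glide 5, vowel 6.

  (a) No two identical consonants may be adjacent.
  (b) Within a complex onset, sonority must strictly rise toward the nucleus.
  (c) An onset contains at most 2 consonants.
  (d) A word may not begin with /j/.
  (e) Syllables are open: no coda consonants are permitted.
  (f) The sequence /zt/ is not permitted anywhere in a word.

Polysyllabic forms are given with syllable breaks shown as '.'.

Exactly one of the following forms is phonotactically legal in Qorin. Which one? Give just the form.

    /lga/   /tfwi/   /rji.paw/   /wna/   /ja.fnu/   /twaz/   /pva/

/pva/

/lga/ — violates constraint (b): syllable 1 onset /lg/: /l/ (liquid, 4) → /g/ (stop, 1) does not rise → phonotactically illegal
/tfwi/ — violates constraint (c): syllable 1 onset /tfw/ has 3 consonants (> 2) → phonotactically illegal
/rji.paw/ — violates constraint (e): syllable 2 coda /w/ has 1 consonant (> 0) → phonotactically illegal
/wna/ — violates constraint (b): syllable 1 onset /wn/: /w/ (glide, 5) → /n/ (nasal, 3) does not rise → phonotactically illegal
/ja.fnu/ — violates constraint (d): word begins with /j/ → phonotactically illegal
/twaz/ — violates constraint (e): syllable 1 coda /z/ has 1 consonant (> 0) → phonotactically illegal
/pva/ — σ1 onset /pv/ (1→2 rises), coda /∅/ ok → phonotactically legal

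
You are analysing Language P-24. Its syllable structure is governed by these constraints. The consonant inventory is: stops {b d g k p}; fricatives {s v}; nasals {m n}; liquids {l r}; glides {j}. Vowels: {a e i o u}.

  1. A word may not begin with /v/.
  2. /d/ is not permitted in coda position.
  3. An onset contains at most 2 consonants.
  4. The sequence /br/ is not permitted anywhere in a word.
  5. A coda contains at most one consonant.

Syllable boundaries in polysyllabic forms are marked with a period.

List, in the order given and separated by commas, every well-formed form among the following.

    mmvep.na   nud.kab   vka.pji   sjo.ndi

mmvep.na — violates constraint 3: syllable 1 onset /mmv/ has 3 consonants (> 2) → ill-formed
nud.kab — violates constraint 2: syllable 1 coda contains /d/ → ill-formed
vka.pji — violates constraint 1: word begins with /v/ → ill-formed
sjo.ndi — σ1 onset /sj/ (2C), coda /∅/ ok; σ2 onset /nd/ (2C), coda /∅/ ok → well-formed

sjo.ndi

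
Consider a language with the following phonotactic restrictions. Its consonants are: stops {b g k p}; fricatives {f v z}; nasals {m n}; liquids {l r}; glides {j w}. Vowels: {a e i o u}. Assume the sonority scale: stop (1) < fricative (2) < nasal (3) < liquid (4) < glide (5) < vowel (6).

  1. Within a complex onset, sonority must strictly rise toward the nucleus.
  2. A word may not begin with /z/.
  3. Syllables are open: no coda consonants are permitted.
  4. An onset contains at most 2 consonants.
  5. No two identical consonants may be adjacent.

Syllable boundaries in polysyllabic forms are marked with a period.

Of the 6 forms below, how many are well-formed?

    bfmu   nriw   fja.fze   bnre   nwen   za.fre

bfmu — violates constraint 4: syllable 1 onset /bfm/ has 3 consonants (> 2) → ill-formed
nriw — violates constraint 3: syllable 1 coda /w/ has 1 consonant (> 0) → ill-formed
fja.fze — violates constraint 1: syllable 2 onset /fz/: /f/ (fricative, 2) → /z/ (fricative, 2) does not rise → ill-formed
bnre — violates constraint 4: syllable 1 onset /bnr/ has 3 consonants (> 2) → ill-formed
nwen — violates constraint 3: syllable 1 coda /n/ has 1 consonant (> 0) → ill-formed
za.fre — violates constraint 2: word begins with /z/ → ill-formed
No form is well-formed → 0.

0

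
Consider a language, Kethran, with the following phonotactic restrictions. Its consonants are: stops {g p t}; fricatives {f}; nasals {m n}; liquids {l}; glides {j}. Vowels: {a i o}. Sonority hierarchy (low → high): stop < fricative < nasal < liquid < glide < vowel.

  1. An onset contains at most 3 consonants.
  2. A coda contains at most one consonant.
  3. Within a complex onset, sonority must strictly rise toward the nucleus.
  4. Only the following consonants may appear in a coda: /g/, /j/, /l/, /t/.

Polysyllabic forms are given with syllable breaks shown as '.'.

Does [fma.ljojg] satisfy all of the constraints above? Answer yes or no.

no

[fma.ljojg] — violates constraint 2: syllable 2 coda /jg/ has 2 consonants (> 1) → not permitted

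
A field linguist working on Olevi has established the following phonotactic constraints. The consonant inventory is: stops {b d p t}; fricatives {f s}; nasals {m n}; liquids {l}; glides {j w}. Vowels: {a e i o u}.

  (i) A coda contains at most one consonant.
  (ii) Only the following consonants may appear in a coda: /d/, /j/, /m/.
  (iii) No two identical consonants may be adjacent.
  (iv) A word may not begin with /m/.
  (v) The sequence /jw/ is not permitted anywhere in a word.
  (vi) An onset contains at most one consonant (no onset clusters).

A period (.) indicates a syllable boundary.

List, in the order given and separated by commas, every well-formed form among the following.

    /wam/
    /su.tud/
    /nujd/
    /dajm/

/wam/, /su.tud/

/wam/ — σ1 onset /w/, coda /m/ ok → well-formed
/su.tud/ — σ1 onset /s/, coda /∅/ ok; σ2 onset /t/, coda /d/ ok → well-formed
/nujd/ — violates constraint (i): syllable 1 coda /jd/ has 2 consonants (> 1) → ill-formed
/dajm/ — violates constraint (i): syllable 1 coda /jm/ has 2 consonants (> 1) → ill-formed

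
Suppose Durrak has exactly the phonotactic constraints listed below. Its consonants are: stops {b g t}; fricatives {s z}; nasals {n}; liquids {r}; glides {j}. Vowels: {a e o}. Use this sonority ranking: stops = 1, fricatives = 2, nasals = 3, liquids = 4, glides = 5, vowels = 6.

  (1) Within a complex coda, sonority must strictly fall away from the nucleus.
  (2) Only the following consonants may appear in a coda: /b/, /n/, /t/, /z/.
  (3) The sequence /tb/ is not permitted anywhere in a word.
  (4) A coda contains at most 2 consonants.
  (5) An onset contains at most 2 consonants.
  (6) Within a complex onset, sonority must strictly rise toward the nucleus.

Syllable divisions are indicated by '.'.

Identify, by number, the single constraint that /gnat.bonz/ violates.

/gnat.bonz/: contains banned sequence /tb/.
This is a violation of constraint 3: "The sequence /tb/ is not permitted anywhere in a word."
The remaining constraints (1, 2, 4, 5, 6) are satisfied.

3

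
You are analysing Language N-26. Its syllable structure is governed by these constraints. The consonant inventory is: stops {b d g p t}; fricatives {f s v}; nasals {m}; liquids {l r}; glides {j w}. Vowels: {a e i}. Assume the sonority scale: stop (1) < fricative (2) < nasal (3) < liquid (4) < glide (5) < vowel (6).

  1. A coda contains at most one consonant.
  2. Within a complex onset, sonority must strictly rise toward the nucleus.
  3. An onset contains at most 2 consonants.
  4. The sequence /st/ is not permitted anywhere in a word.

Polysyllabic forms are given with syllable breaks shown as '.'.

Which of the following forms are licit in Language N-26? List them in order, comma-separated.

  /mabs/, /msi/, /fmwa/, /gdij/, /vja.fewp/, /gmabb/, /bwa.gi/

/mabs/ — violates constraint 1: syllable 1 coda /bs/ has 2 consonants (> 1) → illicit
/msi/ — violates constraint 2: syllable 1 onset /ms/: /m/ (nasal, 3) → /s/ (fricative, 2) does not rise → illicit
/fmwa/ — violates constraint 3: syllable 1 onset /fmw/ has 3 consonants (> 2) → illicit
/gdij/ — violates constraint 2: syllable 1 onset /gd/: /g/ (stop, 1) → /d/ (stop, 1) does not rise → illicit
/vja.fewp/ — violates constraint 1: syllable 2 coda /wp/ has 2 consonants (> 1) → illicit
/gmabb/ — violates constraint 1: syllable 1 coda /bb/ has 2 consonants (> 1) → illicit
/bwa.gi/ — σ1 onset /bw/ (1→5 rises), coda /∅/ ok; σ2 onset /g/, coda /∅/ ok → licit

/bwa.gi/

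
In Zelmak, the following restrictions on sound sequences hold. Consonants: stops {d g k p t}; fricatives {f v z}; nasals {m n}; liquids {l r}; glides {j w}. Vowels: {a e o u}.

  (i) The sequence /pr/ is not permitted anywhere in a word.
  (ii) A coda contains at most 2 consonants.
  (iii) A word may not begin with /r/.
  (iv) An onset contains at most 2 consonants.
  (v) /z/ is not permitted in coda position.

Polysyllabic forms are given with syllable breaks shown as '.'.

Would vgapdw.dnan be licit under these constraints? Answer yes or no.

no

vgapdw.dnan — violates constraint (ii): syllable 1 coda /pdw/ has 3 consonants (> 2) → illicit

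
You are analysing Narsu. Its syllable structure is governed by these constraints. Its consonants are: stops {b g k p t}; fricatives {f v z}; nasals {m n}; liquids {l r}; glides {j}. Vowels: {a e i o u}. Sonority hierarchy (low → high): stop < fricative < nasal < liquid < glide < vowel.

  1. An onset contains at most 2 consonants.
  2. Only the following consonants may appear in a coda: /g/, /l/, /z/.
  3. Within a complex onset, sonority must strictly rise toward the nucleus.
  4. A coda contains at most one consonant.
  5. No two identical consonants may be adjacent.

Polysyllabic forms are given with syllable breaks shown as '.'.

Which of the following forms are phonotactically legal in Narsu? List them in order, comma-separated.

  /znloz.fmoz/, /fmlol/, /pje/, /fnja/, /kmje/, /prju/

/pje/

/znloz.fmoz/ — violates constraint 1: syllable 1 onset /znl/ has 3 consonants (> 2) → phonotactically illegal
/fmlol/ — violates constraint 1: syllable 1 onset /fml/ has 3 consonants (> 2) → phonotactically illegal
/pje/ — σ1 onset /pj/ (1→5 rises), coda /∅/ ok → phonotactically legal
/fnja/ — violates constraint 1: syllable 1 onset /fnj/ has 3 consonants (> 2) → phonotactically illegal
/kmje/ — violates constraint 1: syllable 1 onset /kmj/ has 3 consonants (> 2) → phonotactically illegal
/prju/ — violates constraint 1: syllable 1 onset /prj/ has 3 consonants (> 2) → phonotactically illegal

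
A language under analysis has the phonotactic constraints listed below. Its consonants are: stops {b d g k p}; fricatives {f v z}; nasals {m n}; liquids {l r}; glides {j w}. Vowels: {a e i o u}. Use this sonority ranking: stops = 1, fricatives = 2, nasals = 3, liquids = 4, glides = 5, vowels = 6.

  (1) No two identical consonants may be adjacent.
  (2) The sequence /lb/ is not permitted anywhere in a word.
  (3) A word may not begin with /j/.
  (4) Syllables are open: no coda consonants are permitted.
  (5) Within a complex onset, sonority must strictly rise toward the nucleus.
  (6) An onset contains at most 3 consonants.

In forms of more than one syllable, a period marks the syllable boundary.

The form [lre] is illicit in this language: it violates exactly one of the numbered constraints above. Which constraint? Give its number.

5

[lre]: syllable 1 onset /lr/: /l/ (liquid, 4) → /r/ (liquid, 4) does not rise.
This is a violation of constraint 5: "Within a complex onset, sonority must strictly rise toward the nucleus."
The remaining constraints (1, 2, 3, 4, 6) are satisfied.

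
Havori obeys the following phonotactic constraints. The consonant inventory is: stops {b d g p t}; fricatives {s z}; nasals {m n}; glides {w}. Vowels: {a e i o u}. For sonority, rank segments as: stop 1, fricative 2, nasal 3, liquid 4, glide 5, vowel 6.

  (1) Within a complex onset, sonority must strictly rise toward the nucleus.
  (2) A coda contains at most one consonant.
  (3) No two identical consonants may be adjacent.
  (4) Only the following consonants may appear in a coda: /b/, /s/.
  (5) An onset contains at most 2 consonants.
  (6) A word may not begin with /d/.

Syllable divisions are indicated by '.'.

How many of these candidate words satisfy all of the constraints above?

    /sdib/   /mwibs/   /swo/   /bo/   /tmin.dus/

2

/sdib/ — violates constraint 1: syllable 1 onset /sd/: /s/ (fricative, 2) → /d/ (stop, 1) does not rise → not permitted
/mwibs/ — violates constraint 2: syllable 1 coda /bs/ has 2 consonants (> 1) → not permitted
/swo/ — σ1 onset /sw/ (2→5 rises), coda /∅/ ok → permitted
/bo/ — σ1 onset /b/, coda /∅/ ok → permitted
/tmin.dus/ — violates constraint 4: syllable 1 coda contains /n/, which is not a licensed coda consonant → not permitted
Permitted: /swo/, /bo/ → 2.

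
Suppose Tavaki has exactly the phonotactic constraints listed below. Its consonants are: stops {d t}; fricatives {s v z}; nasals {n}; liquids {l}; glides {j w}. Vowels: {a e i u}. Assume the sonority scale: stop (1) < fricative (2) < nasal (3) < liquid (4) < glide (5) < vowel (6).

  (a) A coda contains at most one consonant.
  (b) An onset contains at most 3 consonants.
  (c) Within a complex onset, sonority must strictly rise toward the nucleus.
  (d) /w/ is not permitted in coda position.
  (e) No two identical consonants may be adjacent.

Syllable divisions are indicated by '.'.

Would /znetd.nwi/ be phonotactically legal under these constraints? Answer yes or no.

no

/znetd.nwi/ — violates constraint (a): syllable 1 coda /td/ has 2 consonants (> 1) → phonotactically illegal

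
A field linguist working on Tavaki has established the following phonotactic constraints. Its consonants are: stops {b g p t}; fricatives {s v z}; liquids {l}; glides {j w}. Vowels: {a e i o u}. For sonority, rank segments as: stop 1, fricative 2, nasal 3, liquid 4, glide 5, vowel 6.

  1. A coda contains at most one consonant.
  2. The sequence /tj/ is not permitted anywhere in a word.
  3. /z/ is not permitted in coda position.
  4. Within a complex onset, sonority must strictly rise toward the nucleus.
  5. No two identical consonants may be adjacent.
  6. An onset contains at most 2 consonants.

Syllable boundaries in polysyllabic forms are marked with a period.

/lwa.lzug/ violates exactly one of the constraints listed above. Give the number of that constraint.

4

/lwa.lzug/: syllable 2 onset /lz/: /l/ (liquid, 4) → /z/ (fricative, 2) does not rise.
This is a violation of constraint 4: "Within a complex onset, sonority must strictly rise toward the nucleus."
The remaining constraints (1, 2, 3, 5, 6) are satisfied.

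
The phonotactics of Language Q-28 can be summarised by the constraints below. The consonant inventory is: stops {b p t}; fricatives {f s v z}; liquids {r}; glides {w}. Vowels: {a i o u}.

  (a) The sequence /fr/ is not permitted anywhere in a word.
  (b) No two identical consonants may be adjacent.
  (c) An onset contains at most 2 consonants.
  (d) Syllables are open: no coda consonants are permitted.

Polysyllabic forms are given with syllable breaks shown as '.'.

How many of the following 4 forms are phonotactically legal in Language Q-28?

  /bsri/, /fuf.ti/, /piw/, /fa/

/bsri/ — violates constraint (c): syllable 1 onset /bsr/ has 3 consonants (> 2) → phonotactically illegal
/fuf.ti/ — violates constraint (d): syllable 1 coda /f/ has 1 consonant (> 0) → phonotactically illegal
/piw/ — violates constraint (d): syllable 1 coda /w/ has 1 consonant (> 0) → phonotactically illegal
/fa/ — σ1 onset /f/, coda /∅/ ok → phonotactically legal
Phonotactically legal: /fa/ → 1.

1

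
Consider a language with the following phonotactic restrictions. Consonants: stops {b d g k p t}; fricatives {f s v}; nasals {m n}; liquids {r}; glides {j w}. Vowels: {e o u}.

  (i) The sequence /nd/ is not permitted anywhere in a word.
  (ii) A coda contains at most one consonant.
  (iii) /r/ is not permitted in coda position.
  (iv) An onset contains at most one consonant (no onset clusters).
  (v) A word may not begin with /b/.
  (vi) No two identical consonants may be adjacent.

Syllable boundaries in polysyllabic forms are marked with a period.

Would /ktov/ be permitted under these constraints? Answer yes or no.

/ktov/ — violates constraint (iv): syllable 1 onset /kt/ has 2 consonants (> 1) → not permitted

no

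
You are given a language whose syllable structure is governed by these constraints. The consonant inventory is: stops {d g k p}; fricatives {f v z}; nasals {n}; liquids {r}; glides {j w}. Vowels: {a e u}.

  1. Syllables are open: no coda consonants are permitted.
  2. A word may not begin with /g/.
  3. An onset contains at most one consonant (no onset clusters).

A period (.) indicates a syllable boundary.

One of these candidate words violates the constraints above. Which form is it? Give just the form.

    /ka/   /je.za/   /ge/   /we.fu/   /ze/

/ka/ — σ1 onset /k/, coda /∅/ ok → well-formed
/je.za/ — σ1 onset /j/, coda /∅/ ok; σ2 onset /z/, coda /∅/ ok → well-formed
/ge/ — violates constraint 2: word begins with /g/ → ill-formed
/we.fu/ — σ1 onset /w/, coda /∅/ ok; σ2 onset /f/, coda /∅/ ok → well-formed
/ze/ — σ1 onset /z/, coda /∅/ ok → well-formed

/ge/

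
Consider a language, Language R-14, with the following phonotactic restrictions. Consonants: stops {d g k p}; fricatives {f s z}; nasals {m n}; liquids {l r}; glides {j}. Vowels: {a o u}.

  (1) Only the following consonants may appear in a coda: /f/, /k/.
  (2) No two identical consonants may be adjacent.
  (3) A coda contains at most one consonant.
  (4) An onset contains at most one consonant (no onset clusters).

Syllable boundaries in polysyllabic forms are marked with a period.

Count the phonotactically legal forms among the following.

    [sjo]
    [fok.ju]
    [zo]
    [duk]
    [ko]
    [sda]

[sjo] — violates constraint 4: syllable 1 onset /sj/ has 2 consonants (> 1) → phonotactically illegal
[fok.ju] — σ1 onset /f/, coda /k/ ok; σ2 onset /j/, coda /∅/ ok → phonotactically legal
[zo] — σ1 onset /z/, coda /∅/ ok → phonotactically legal
[duk] — σ1 onset /d/, coda /k/ ok → phonotactically legal
[ko] — σ1 onset /k/, coda /∅/ ok → phonotactically legal
[sda] — violates constraint 4: syllable 1 onset /sd/ has 2 consonants (> 1) → phonotactically illegal
Phonotactically legal: [fok.ju], [zo], [duk], [ko] → 4.

4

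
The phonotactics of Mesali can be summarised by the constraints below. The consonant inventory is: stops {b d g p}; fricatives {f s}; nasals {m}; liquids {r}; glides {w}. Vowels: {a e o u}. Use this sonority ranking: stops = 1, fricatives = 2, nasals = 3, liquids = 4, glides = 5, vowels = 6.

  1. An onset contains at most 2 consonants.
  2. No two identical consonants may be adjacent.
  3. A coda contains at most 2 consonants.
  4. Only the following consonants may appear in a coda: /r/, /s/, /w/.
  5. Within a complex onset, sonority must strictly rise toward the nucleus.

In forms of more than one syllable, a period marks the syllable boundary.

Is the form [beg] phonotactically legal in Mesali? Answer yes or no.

no

[beg] — violates constraint 4: syllable 1 coda contains /g/, which is not a licensed coda consonant → phonotactically illegal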